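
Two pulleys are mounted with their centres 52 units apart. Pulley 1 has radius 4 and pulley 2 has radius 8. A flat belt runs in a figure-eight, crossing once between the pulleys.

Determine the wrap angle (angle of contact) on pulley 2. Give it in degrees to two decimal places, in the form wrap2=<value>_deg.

crossed belt: β = asin((r1+r2)/C) = asin(12/52) = 13.3424°
wrap1 = wrap2 = π + 2β = 206.6847°

wrap2=206.68_deg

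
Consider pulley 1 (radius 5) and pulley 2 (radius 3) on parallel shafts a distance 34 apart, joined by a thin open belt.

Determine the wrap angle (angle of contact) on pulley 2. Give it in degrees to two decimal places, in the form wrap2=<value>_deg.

wrap2=173.26_deg

open belt: β = asin((r2−r1)/C) = asin(-2/34) = -3.3723°
wrap1 = π − 2β = 186.7446°
wrap2 = π + 2β = 173.2554°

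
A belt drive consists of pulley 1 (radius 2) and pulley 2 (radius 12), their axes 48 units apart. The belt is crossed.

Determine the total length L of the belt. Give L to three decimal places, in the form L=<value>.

L=144.095

crossed belt: β = asin((r1+r2)/C) = asin(14/48) = 16.9578°
wrap1 = wrap2 = π + 2β = 213.9155°
tangent length = C·cosβ = 45.9130
L = (r1+r2)·wrap + 2·C·cosβ = 14·3.7335 + 2·45.9130 = 144.0953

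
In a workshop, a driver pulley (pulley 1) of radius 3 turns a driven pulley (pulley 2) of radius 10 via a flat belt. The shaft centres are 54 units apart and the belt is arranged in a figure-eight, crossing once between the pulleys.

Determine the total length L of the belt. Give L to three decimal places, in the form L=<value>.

L=151.986

crossed belt: β = asin((r1+r2)/C) = asin(13/54) = 13.9303°
wrap1 = wrap2 = π + 2β = 207.8605°
tangent length = C·cosβ = 52.4118
L = (r1+r2)·wrap + 2·C·cosβ = 13·3.6279 + 2·52.4118 = 151.9857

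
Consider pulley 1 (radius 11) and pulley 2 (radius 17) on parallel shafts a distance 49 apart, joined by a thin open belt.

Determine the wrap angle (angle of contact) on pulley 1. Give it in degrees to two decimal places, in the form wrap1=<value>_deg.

open belt: β = asin((r2−r1)/C) = asin(6/49) = 7.0335°
wrap1 = π − 2β = 165.9331°
wrap2 = π + 2β = 194.0669°

wrap1=165.93_deg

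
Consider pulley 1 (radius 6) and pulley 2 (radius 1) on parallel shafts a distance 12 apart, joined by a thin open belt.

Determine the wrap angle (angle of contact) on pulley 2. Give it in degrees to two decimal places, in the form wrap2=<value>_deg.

open belt: β = asin((r2−r1)/C) = asin(-5/12) = -24.6243°
wrap1 = π − 2β = 229.2486°
wrap2 = π + 2β = 130.7514°

wrap2=130.75_deg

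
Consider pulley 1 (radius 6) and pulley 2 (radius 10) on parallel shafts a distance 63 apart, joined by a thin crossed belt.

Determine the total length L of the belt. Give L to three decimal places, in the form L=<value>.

crossed belt: β = asin((r1+r2)/C) = asin(16/63) = 14.7125°
wrap1 = wrap2 = π + 2β = 209.4249°
tangent length = C·cosβ = 60.9344
L = (r1+r2)·wrap + 2·C·cosβ = 16·3.6552 + 2·60.9344 = 180.3513

L=180.351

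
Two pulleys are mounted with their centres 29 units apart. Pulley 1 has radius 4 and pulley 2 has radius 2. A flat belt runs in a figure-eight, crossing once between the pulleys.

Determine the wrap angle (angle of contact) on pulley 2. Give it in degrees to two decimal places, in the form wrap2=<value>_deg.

crossed belt: β = asin((r1+r2)/C) = asin(6/29) = 11.9405°
wrap1 = wrap2 = π + 2β = 203.8811°

wrap2=203.88_deg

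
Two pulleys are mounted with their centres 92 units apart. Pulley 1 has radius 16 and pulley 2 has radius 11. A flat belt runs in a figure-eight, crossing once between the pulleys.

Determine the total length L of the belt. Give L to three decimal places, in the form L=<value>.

L=276.805

crossed belt: β = asin((r1+r2)/C) = asin(27/92) = 17.0663°
wrap1 = wrap2 = π + 2β = 214.1326°
tangent length = C·cosβ = 87.9488
L = (r1+r2)·wrap + 2·C·cosβ = 27·3.7373 + 2·87.9488 = 276.8053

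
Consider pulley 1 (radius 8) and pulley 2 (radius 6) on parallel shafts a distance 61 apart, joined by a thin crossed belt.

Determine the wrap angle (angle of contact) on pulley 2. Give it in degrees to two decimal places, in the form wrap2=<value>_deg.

wrap2=206.54_deg

crossed belt: β = asin((r1+r2)/C) = asin(14/61) = 13.2681°
wrap1 = wrap2 = π + 2β = 206.5362°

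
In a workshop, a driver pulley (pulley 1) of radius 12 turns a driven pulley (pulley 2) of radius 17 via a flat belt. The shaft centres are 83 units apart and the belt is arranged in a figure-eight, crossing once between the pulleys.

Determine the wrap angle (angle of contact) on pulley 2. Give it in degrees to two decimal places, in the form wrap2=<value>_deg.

crossed belt: β = asin((r1+r2)/C) = asin(29/83) = 20.4505°
wrap1 = wrap2 = π + 2β = 220.9009°

wrap2=220.90_deg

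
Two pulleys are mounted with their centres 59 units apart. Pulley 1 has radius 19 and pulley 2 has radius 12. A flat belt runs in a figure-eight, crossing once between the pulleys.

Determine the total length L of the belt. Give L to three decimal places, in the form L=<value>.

L=232.088

crossed belt: β = asin((r1+r2)/C) = asin(31/59) = 31.6968°
wrap1 = wrap2 = π + 2β = 243.3935°
tangent length = C·cosβ = 50.1996
L = (r1+r2)·wrap + 2·C·cosβ = 31·4.2480 + 2·50.1996 = 232.0878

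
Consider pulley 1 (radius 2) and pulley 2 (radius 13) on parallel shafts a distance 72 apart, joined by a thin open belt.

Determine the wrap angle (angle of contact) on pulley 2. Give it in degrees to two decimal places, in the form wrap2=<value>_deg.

wrap2=197.58_deg

open belt: β = asin((r2−r1)/C) = asin(11/72) = 8.7879°
wrap1 = π − 2β = 162.4241°
wrap2 = π + 2β = 197.5759°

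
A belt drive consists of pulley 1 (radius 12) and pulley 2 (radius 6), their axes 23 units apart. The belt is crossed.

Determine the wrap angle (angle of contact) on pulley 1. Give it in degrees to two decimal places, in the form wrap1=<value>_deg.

crossed belt: β = asin((r1+r2)/C) = asin(18/23) = 51.5000°
wrap1 = wrap2 = π + 2β = 283.0001°

wrap1=283.00_deg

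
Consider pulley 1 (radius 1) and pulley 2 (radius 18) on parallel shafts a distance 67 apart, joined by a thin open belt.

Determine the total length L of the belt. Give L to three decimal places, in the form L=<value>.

open belt: β = asin((r2−r1)/C) = asin(17/67) = 14.6984°
wrap1 = π − 2β = 150.6032°
wrap2 = π + 2β = 209.3968°
tangent length = C·cosβ = 64.8074
L = r1·wrap1 + r2·wrap2 + 2·C·cosβ = 1·2.6285 + 18·3.6547 + 2·64.8074 = 198.0273

L=198.027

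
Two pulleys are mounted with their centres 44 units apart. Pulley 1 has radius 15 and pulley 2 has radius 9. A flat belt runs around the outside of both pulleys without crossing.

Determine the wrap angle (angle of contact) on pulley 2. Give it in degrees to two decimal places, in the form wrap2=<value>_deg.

open belt: β = asin((r2−r1)/C) = asin(-6/44) = -7.8375°
wrap1 = π − 2β = 195.6750°
wrap2 = π + 2β = 164.3250°

wrap2=164.33_deg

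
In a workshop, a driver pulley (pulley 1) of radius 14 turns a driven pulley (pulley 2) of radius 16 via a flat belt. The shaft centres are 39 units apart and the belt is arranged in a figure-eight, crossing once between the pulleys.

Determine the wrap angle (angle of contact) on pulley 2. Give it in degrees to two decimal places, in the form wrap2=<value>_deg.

crossed belt: β = asin((r1+r2)/C) = asin(30/39) = 50.2849°
wrap1 = wrap2 = π + 2β = 280.5697°

wrap2=280.57_deg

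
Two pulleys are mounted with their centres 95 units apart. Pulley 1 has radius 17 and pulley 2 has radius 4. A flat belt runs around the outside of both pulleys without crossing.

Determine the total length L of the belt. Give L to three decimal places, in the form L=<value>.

open belt: β = asin((r2−r1)/C) = asin(-13/95) = -7.8652°
wrap1 = π − 2β = 195.7303°
wrap2 = π + 2β = 164.2697°
tangent length = C·cosβ = 94.1063
L = r1·wrap1 + r2·wrap2 + 2·C·cosβ = 17·3.4161 + 4·2.8670 + 2·94.1063 = 257.7552

L=257.755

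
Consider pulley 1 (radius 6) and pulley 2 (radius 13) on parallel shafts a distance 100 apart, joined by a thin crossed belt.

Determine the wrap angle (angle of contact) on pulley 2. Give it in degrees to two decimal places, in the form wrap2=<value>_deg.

crossed belt: β = asin((r1+r2)/C) = asin(19/100) = 10.9528°
wrap1 = wrap2 = π + 2β = 201.9056°

wrap2=201.91_deg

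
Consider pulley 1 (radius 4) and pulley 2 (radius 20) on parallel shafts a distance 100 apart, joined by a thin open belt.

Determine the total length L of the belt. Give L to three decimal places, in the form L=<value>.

open belt: β = asin((r2−r1)/C) = asin(16/100) = 9.2069°
wrap1 = π − 2β = 161.5862°
wrap2 = π + 2β = 198.4138°
tangent length = C·cosβ = 98.7117
L = r1·wrap1 + r2·wrap2 + 2·C·cosβ = 4·2.8202 + 20·3.4630 + 2·98.7117 = 277.9637

L=277.964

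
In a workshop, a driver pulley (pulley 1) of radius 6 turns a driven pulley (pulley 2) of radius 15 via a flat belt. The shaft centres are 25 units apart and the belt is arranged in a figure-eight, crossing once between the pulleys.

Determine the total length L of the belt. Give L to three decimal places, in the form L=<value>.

L=134.989

crossed belt: β = asin((r1+r2)/C) = asin(21/25) = 57.1401°
wrap1 = wrap2 = π + 2β = 294.2802°
tangent length = C·cosβ = 13.5647
L = (r1+r2)·wrap + 2·C·cosβ = 21·5.1362 + 2·13.5647 = 134.9887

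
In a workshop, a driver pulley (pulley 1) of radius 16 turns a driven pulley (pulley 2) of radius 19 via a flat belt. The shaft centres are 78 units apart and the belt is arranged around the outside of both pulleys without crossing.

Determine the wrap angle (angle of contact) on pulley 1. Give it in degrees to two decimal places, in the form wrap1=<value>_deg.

wrap1=175.59_deg

open belt: β = asin((r2−r1)/C) = asin(3/78) = 2.2042°
wrap1 = π − 2β = 175.5915°
wrap2 = π + 2β = 184.4085°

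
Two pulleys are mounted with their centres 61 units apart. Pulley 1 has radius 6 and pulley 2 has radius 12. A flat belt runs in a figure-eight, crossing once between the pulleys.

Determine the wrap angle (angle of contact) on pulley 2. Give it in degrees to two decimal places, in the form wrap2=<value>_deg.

crossed belt: β = asin((r1+r2)/C) = asin(18/61) = 17.1625°
wrap1 = wrap2 = π + 2β = 214.3249°

wrap2=214.32_deg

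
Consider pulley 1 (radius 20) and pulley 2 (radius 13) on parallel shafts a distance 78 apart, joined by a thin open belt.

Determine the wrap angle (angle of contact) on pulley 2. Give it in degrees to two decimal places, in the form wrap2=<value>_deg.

open belt: β = asin((r2−r1)/C) = asin(-7/78) = -5.1489°
wrap1 = π − 2β = 190.2977°
wrap2 = π + 2β = 169.7023°

wrap2=169.70_deg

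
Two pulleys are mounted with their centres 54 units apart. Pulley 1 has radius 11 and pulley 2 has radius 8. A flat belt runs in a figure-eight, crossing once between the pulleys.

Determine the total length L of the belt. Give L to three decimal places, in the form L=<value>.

crossed belt: β = asin((r1+r2)/C) = asin(19/54) = 20.6006°
wrap1 = wrap2 = π + 2β = 221.2012°
tangent length = C·cosβ = 50.5470
L = (r1+r2)·wrap + 2·C·cosβ = 19·3.8607 + 2·50.5470 = 174.4471

L=174.447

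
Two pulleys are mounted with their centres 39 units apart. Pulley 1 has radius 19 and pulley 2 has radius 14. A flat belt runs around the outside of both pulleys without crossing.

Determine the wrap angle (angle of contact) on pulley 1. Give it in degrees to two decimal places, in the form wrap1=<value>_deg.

open belt: β = asin((r2−r1)/C) = asin(-5/39) = -7.3659°
wrap1 = π − 2β = 194.7318°
wrap2 = π + 2β = 165.2682°

wrap1=194.73_deg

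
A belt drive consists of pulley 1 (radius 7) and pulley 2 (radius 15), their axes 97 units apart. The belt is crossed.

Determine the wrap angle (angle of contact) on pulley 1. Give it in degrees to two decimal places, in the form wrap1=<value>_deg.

crossed belt: β = asin((r1+r2)/C) = asin(22/97) = 13.1090°
wrap1 = wrap2 = π + 2β = 206.2180°

wrap1=206.22_deg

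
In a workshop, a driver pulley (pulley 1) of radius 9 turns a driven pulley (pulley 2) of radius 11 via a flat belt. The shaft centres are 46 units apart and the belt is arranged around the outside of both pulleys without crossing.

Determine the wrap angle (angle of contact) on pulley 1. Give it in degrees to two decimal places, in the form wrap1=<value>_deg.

wrap1=175.02_deg

open belt: β = asin((r2−r1)/C) = asin(2/46) = 2.4919°
wrap1 = π − 2β = 175.0162°
wrap2 = π + 2β = 184.9838°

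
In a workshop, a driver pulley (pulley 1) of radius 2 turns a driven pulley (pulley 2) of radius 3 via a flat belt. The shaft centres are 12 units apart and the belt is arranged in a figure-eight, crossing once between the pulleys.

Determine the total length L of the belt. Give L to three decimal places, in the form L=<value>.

crossed belt: β = asin((r1+r2)/C) = asin(5/12) = 24.6243°
wrap1 = wrap2 = π + 2β = 229.2486°
tangent length = C·cosβ = 10.9087
L = (r1+r2)·wrap + 2·C·cosβ = 5·4.0011 + 2·10.9087 = 41.8231

L=41.823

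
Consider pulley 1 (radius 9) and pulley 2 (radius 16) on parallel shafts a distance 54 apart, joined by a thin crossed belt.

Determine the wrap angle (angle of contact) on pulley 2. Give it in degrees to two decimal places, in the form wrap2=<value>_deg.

wrap2=235.16_deg

crossed belt: β = asin((r1+r2)/C) = asin(25/54) = 27.5785°
wrap1 = wrap2 = π + 2β = 235.1569°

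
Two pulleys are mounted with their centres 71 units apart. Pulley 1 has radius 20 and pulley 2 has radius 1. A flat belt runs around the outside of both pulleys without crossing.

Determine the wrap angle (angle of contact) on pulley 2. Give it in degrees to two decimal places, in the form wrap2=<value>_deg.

wrap2=148.96_deg

open belt: β = asin((r2−r1)/C) = asin(-19/71) = -15.5218°
wrap1 = π − 2β = 211.0437°
wrap2 = π + 2β = 148.9563°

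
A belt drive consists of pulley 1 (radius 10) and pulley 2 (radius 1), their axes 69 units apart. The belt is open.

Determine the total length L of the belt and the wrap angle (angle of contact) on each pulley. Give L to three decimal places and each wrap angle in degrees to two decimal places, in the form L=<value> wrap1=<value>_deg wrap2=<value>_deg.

L=173.733 wrap1=194.99_deg wrap2=165.01_deg

open belt: β = asin((r2−r1)/C) = asin(-9/69) = -7.4947°
wrap1 = π − 2β = 194.9894°
wrap2 = π + 2β = 165.0106°
tangent length = C·cosβ = 68.4105
L = r1·wrap1 + r2·wrap2 + 2·C·cosβ = 10·3.4032 + 1·2.8800 + 2·68.4105 = 173.7331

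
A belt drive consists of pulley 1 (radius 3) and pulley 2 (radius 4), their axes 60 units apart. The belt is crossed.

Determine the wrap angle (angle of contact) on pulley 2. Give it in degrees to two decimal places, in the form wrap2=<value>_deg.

wrap2=193.40_deg

crossed belt: β = asin((r1+r2)/C) = asin(7/60) = 6.6998°
wrap1 = wrap2 = π + 2β = 193.3995°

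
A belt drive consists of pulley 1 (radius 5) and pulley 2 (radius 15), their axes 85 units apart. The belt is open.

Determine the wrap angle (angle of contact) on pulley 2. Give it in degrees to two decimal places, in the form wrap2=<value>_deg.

wrap2=193.51_deg

open belt: β = asin((r2−r1)/C) = asin(10/85) = 6.7563°
wrap1 = π − 2β = 166.4873°
wrap2 = π + 2β = 193.5127°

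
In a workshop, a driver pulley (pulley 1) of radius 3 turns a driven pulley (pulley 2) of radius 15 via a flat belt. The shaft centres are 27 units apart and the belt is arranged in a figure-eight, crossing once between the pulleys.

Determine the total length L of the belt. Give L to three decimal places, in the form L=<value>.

crossed belt: β = asin((r1+r2)/C) = asin(18/27) = 41.8103°
wrap1 = wrap2 = π + 2β = 263.6206°
tangent length = C·cosβ = 20.1246
L = (r1+r2)·wrap + 2·C·cosβ = 18·4.6010 + 2·20.1246 = 123.0681

L=123.068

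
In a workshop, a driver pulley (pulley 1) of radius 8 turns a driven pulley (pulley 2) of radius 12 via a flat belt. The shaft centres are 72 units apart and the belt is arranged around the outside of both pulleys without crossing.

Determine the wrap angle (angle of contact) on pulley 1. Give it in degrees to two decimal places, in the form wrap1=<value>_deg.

open belt: β = asin((r2−r1)/C) = asin(4/72) = 3.1847°
wrap1 = π − 2β = 173.6305°
wrap2 = π + 2β = 186.3695°

wrap1=173.63_deg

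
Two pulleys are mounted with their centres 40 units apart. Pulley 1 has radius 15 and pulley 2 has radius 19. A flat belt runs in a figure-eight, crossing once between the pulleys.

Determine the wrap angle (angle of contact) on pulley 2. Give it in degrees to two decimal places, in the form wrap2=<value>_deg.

crossed belt: β = asin((r1+r2)/C) = asin(34/40) = 58.2117°
wrap1 = wrap2 = π + 2β = 296.4233°

wrap2=296.42_deg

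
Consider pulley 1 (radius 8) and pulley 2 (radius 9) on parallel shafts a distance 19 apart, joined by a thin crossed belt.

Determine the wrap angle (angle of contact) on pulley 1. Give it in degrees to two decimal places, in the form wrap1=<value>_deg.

crossed belt: β = asin((r1+r2)/C) = asin(17/19) = 63.4746°
wrap1 = wrap2 = π + 2β = 306.9493°

wrap1=306.95_deg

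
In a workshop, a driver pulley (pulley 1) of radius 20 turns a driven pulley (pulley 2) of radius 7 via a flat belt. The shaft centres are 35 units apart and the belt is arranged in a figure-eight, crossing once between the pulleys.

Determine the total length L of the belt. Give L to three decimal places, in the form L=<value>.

crossed belt: β = asin((r1+r2)/C) = asin(27/35) = 50.4823°
wrap1 = wrap2 = π + 2β = 280.9647°
tangent length = C·cosβ = 22.2711
L = (r1+r2)·wrap + 2·C·cosβ = 27·4.9038 + 2·22.2711 = 176.9436

L=176.944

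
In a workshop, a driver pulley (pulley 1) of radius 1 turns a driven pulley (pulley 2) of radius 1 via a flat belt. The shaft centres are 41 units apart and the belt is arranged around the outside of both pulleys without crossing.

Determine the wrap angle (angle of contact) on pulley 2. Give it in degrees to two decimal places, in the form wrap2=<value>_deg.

open belt: β = asin((r2−r1)/C) = asin(0/41) = 0.0000°
wrap1 = π − 2β = 180.0000°
wrap2 = π + 2β = 180.0000°

wrap2=180.00_deg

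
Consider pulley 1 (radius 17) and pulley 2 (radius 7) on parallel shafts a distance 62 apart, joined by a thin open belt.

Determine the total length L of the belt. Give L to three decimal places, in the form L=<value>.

L=201.015

open belt: β = asin((r2−r1)/C) = asin(-10/62) = -9.2818°
wrap1 = π − 2β = 198.5636°
wrap2 = π + 2β = 161.4364°
tangent length = C·cosβ = 61.1882
L = r1·wrap1 + r2·wrap2 + 2·C·cosβ = 17·3.4656 + 7·2.8176 + 2·61.1882 = 201.0147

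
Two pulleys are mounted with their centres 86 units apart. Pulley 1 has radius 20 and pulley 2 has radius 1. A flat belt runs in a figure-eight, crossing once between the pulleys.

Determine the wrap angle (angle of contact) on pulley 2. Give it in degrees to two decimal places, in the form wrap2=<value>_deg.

wrap2=208.27_deg

crossed belt: β = asin((r1+r2)/C) = asin(21/86) = 14.1337°
wrap1 = wrap2 = π + 2β = 208.2675°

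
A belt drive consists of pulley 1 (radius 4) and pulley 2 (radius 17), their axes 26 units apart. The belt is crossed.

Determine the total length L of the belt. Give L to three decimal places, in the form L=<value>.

L=136.122

crossed belt: β = asin((r1+r2)/C) = asin(21/26) = 53.8711°
wrap1 = wrap2 = π + 2β = 287.7421°
tangent length = C·cosβ = 15.3297
L = (r1+r2)·wrap + 2·C·cosβ = 21·5.0220 + 2·15.3297 = 136.1224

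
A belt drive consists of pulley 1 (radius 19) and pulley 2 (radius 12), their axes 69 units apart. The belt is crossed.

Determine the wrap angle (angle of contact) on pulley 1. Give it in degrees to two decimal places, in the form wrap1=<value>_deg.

crossed belt: β = asin((r1+r2)/C) = asin(31/69) = 26.6972°
wrap1 = wrap2 = π + 2β = 233.3944°

wrap1=233.39_deg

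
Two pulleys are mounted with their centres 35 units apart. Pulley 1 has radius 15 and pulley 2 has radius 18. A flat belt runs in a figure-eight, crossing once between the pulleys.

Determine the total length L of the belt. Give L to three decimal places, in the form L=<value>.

crossed belt: β = asin((r1+r2)/C) = asin(33/35) = 70.5370°
wrap1 = wrap2 = π + 2β = 321.0741°
tangent length = C·cosβ = 11.6619
L = (r1+r2)·wrap + 2·C·cosβ = 33·5.6038 + 2·11.6619 = 208.2492

L=208.249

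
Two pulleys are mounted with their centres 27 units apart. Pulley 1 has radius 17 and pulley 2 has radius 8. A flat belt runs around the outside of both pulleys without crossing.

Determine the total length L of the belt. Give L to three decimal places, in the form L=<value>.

open belt: β = asin((r2−r1)/C) = asin(-9/27) = -19.4712°
wrap1 = π − 2β = 218.9424°
wrap2 = π + 2β = 141.0576°
tangent length = C·cosβ = 25.4558
L = r1·wrap1 + r2·wrap2 + 2·C·cosβ = 17·3.8213 + 8·2.4619 + 2·25.4558 = 135.5686

L=135.569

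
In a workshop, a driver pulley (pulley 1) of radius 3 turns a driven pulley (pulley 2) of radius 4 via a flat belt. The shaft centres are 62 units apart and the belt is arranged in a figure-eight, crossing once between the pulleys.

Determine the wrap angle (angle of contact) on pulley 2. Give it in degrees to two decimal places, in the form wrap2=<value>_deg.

crossed belt: β = asin((r1+r2)/C) = asin(7/62) = 6.4827°
wrap1 = wrap2 = π + 2β = 192.9654°

wrap2=192.97_deg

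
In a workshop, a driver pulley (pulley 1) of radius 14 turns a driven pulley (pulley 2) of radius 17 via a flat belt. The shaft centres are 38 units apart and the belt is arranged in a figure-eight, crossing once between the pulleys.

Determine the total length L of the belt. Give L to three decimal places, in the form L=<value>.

L=200.498

crossed belt: β = asin((r1+r2)/C) = asin(31/38) = 54.6655°
wrap1 = wrap2 = π + 2β = 289.3310°
tangent length = C·cosβ = 21.9773
L = (r1+r2)·wrap + 2·C·cosβ = 31·5.0498 + 2·21.9773 = 200.4977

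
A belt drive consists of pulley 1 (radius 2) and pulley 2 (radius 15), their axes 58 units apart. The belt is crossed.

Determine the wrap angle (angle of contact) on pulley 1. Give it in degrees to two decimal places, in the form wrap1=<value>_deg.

wrap1=214.09_deg

crossed belt: β = asin((r1+r2)/C) = asin(17/58) = 17.0438°
wrap1 = wrap2 = π + 2β = 214.0877°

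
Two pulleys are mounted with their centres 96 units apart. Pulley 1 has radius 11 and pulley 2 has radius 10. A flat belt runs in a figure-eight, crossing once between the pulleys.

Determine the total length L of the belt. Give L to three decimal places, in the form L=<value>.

L=262.586

crossed belt: β = asin((r1+r2)/C) = asin(21/96) = 12.6356°
wrap1 = wrap2 = π + 2β = 205.2713°
tangent length = C·cosβ = 93.6750
L = (r1+r2)·wrap + 2·C·cosβ = 21·3.5827 + 2·93.6750 = 262.5858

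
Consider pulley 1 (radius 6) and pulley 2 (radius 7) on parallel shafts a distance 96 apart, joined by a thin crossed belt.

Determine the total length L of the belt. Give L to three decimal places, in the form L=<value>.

crossed belt: β = asin((r1+r2)/C) = asin(13/96) = 7.7827°
wrap1 = wrap2 = π + 2β = 195.5654°
tangent length = C·cosβ = 95.1157
L = (r1+r2)·wrap + 2·C·cosβ = 13·3.4133 + 2·95.1157 = 234.6038

L=234.604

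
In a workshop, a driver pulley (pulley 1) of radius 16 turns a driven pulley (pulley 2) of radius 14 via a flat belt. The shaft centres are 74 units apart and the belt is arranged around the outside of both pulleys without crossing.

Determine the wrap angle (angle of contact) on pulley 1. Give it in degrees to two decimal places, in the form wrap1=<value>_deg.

open belt: β = asin((r2−r1)/C) = asin(-2/74) = -1.5487°
wrap1 = π − 2β = 183.0974°
wrap2 = π + 2β = 176.9026°

wrap1=183.10_deg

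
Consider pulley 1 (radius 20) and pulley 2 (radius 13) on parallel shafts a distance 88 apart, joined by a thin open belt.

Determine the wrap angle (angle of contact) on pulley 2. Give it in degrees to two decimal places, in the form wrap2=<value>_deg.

open belt: β = asin((r2−r1)/C) = asin(-7/88) = -4.5624°
wrap1 = π − 2β = 189.1249°
wrap2 = π + 2β = 170.8751°

wrap2=170.88_deg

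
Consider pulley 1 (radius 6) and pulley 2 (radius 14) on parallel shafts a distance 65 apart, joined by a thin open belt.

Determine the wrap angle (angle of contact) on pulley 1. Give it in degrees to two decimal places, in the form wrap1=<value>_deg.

wrap1=165.86_deg

open belt: β = asin((r2−r1)/C) = asin(8/65) = 7.0697°
wrap1 = π − 2β = 165.8606°
wrap2 = π + 2β = 194.1394°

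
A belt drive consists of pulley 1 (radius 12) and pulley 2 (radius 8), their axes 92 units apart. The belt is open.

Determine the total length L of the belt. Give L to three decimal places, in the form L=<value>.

L=247.006

open belt: β = asin((r2−r1)/C) = asin(-4/92) = -2.4919°
wrap1 = π − 2β = 184.9838°
wrap2 = π + 2β = 175.0162°
tangent length = C·cosβ = 91.9130
L = r1·wrap1 + r2·wrap2 + 2·C·cosβ = 12·3.2286 + 8·3.0546 + 2·91.9130 = 247.0058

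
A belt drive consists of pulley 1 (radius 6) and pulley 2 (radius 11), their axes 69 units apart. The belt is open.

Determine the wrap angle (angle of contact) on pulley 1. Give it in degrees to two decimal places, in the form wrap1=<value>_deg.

wrap1=171.69_deg

open belt: β = asin((r2−r1)/C) = asin(5/69) = 4.1555°
wrap1 = π − 2β = 171.6890°
wrap2 = π + 2β = 188.3110°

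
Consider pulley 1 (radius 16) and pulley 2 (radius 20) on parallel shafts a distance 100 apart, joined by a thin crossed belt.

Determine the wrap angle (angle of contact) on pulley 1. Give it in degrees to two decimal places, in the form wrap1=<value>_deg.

crossed belt: β = asin((r1+r2)/C) = asin(36/100) = 21.1002°
wrap1 = wrap2 = π + 2β = 222.2004°

wrap1=222.20_deg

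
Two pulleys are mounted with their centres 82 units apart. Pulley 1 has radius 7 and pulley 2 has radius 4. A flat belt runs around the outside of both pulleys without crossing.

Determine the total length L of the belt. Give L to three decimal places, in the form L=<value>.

open belt: β = asin((r2−r1)/C) = asin(-3/82) = -2.0967°
wrap1 = π − 2β = 184.1933°
wrap2 = π + 2β = 175.8067°
tangent length = C·cosβ = 81.9451
L = r1·wrap1 + r2·wrap2 + 2·C·cosβ = 7·3.2148 + 4·3.0684 + 2·81.9451 = 198.6673

L=198.667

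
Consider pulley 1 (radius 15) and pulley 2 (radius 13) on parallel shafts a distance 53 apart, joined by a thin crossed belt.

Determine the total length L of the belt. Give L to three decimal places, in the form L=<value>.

crossed belt: β = asin((r1+r2)/C) = asin(28/53) = 31.8908°
wrap1 = wrap2 = π + 2β = 243.7816°
tangent length = C·cosβ = 45.0000
L = (r1+r2)·wrap + 2·C·cosβ = 28·4.2548 + 2·45.0000 = 209.1342

L=209.134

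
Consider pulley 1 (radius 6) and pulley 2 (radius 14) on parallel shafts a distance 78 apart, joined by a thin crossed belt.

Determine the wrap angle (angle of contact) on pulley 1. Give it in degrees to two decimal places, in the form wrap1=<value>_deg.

wrap1=209.71_deg

crossed belt: β = asin((r1+r2)/C) = asin(20/78) = 14.8572°
wrap1 = wrap2 = π + 2β = 209.7143°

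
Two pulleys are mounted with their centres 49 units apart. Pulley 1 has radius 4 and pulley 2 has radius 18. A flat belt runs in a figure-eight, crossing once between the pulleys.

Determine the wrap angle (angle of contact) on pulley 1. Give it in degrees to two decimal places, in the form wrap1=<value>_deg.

crossed belt: β = asin((r1+r2)/C) = asin(22/49) = 26.6782°
wrap1 = wrap2 = π + 2β = 233.3565°

wrap1=233.36_deg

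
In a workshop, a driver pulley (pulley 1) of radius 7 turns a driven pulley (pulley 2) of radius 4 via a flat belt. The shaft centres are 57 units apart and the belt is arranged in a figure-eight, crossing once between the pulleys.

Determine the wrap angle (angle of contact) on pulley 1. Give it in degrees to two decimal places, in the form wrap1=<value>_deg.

wrap1=202.25_deg

crossed belt: β = asin((r1+r2)/C) = asin(11/57) = 11.1269°
wrap1 = wrap2 = π + 2β = 202.2538°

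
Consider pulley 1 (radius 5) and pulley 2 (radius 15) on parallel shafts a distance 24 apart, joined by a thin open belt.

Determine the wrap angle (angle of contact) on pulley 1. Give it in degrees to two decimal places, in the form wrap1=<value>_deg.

open belt: β = asin((r2−r1)/C) = asin(10/24) = 24.6243°
wrap1 = π − 2β = 130.7514°
wrap2 = π + 2β = 229.2486°

wrap1=130.75_deg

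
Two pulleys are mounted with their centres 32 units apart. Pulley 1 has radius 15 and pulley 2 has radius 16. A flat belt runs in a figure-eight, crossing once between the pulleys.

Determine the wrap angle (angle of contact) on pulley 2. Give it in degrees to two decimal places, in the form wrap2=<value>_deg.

wrap2=331.28_deg

crossed belt: β = asin((r1+r2)/C) = asin(31/32) = 75.6385°
wrap1 = wrap2 = π + 2β = 331.2770°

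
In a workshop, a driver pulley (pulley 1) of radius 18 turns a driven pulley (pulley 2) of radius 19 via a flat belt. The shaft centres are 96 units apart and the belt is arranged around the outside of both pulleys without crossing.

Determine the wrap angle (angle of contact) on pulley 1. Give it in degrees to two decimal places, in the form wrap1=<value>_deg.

open belt: β = asin((r2−r1)/C) = asin(1/96) = 0.5968°
wrap1 = π − 2β = 178.8063°
wrap2 = π + 2β = 181.1937°

wrap1=178.81_deg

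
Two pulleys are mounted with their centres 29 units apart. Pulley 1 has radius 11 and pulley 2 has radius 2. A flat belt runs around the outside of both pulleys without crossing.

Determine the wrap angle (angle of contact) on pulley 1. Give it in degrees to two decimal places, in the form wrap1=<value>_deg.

open belt: β = asin((r2−r1)/C) = asin(-9/29) = -18.0800°
wrap1 = π − 2β = 216.1600°
wrap2 = π + 2β = 143.8400°

wrap1=216.16_deg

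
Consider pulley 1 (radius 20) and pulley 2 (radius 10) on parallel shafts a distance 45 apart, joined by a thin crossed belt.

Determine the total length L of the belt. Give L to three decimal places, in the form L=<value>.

L=205.113

crossed belt: β = asin((r1+r2)/C) = asin(30/45) = 41.8103°
wrap1 = wrap2 = π + 2β = 263.6206°
tangent length = C·cosβ = 33.5410
L = (r1+r2)·wrap + 2·C·cosβ = 30·4.6010 + 2·33.5410 = 205.1135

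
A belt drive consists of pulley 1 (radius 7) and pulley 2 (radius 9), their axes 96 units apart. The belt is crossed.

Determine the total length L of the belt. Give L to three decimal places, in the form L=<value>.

L=244.938

crossed belt: β = asin((r1+r2)/C) = asin(16/96) = 9.5941°
wrap1 = wrap2 = π + 2β = 199.1881°
tangent length = C·cosβ = 94.6573
L = (r1+r2)·wrap + 2·C·cosβ = 16·3.4765 + 2·94.6573 = 244.9384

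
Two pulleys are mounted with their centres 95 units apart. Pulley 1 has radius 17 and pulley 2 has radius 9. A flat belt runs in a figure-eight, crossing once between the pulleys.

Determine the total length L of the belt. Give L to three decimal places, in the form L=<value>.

L=278.843

crossed belt: β = asin((r1+r2)/C) = asin(26/95) = 15.8836°
wrap1 = wrap2 = π + 2β = 211.7672°
tangent length = C·cosβ = 91.3729
L = (r1+r2)·wrap + 2·C·cosβ = 26·3.6960 + 2·91.3729 = 278.8426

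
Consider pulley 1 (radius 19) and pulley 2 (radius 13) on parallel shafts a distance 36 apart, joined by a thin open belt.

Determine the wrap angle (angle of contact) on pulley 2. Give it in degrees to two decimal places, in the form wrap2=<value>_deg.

wrap2=160.81_deg

open belt: β = asin((r2−r1)/C) = asin(-6/36) = -9.5941°
wrap1 = π − 2β = 199.1881°
wrap2 = π + 2β = 160.8119°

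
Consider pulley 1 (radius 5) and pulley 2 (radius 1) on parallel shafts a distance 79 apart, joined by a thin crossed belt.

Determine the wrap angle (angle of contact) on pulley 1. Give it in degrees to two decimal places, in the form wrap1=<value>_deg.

crossed belt: β = asin((r1+r2)/C) = asin(6/79) = 4.3558°
wrap1 = wrap2 = π + 2β = 188.7115°

wrap1=188.71_deg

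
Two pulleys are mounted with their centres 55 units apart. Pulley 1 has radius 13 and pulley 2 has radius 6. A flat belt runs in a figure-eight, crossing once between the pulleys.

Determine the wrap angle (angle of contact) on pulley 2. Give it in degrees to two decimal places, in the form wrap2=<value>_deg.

wrap2=220.42_deg

crossed belt: β = asin((r1+r2)/C) = asin(19/55) = 20.2095°
wrap1 = wrap2 = π + 2β = 220.4191°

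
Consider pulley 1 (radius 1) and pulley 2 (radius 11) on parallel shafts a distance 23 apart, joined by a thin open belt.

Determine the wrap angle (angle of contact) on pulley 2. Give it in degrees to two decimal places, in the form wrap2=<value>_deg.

open belt: β = asin((r2−r1)/C) = asin(10/23) = 25.7715°
wrap1 = π − 2β = 128.4571°
wrap2 = π + 2β = 231.5429°

wrap2=231.54_deg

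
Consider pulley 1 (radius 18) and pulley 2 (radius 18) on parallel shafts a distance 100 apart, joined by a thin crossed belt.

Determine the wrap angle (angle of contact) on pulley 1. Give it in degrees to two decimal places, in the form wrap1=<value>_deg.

wrap1=222.20_deg

crossed belt: β = asin((r1+r2)/C) = asin(36/100) = 21.1002°
wrap1 = wrap2 = π + 2β = 222.2004°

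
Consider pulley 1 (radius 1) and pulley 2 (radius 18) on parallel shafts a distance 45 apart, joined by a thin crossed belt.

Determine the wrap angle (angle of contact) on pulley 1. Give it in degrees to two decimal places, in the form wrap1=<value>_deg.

crossed belt: β = asin((r1+r2)/C) = asin(19/45) = 24.9750°
wrap1 = wrap2 = π + 2β = 229.9499°

wrap1=229.95_deg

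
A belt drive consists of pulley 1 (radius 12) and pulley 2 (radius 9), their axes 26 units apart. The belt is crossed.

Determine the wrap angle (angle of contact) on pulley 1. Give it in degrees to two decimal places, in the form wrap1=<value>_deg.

crossed belt: β = asin((r1+r2)/C) = asin(21/26) = 53.8711°
wrap1 = wrap2 = π + 2β = 287.7421°

wrap1=287.74_deg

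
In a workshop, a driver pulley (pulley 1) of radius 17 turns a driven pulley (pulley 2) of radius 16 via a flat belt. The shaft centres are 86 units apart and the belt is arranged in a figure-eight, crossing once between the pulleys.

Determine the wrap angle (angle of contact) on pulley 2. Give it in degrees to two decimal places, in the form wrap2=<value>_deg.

wrap2=225.13_deg

crossed belt: β = asin((r1+r2)/C) = asin(33/86) = 22.5644°
wrap1 = wrap2 = π + 2β = 225.1287°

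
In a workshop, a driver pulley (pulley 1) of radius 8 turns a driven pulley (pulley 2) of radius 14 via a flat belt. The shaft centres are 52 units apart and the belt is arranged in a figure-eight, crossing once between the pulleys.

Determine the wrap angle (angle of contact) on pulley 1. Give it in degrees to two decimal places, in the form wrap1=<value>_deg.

wrap1=230.06_deg

crossed belt: β = asin((r1+r2)/C) = asin(22/52) = 25.0290°
wrap1 = wrap2 = π + 2β = 230.0580°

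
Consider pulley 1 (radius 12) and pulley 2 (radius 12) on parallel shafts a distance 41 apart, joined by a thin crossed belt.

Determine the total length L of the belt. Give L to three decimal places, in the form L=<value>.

crossed belt: β = asin((r1+r2)/C) = asin(24/41) = 35.8288°
wrap1 = wrap2 = π + 2β = 251.6577°
tangent length = C·cosβ = 33.2415
L = (r1+r2)·wrap + 2·C·cosβ = 24·4.3923 + 2·33.2415 = 171.8972

L=171.897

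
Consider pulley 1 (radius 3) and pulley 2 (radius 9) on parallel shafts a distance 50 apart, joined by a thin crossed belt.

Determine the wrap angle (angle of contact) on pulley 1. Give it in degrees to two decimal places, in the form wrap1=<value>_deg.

wrap1=207.77_deg

crossed belt: β = asin((r1+r2)/C) = asin(12/50) = 13.8865°
wrap1 = wrap2 = π + 2β = 207.7731°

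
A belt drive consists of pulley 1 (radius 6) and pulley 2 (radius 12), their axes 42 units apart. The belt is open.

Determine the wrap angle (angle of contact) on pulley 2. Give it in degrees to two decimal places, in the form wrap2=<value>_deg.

wrap2=196.43_deg

open belt: β = asin((r2−r1)/C) = asin(6/42) = 8.2132°
wrap1 = π − 2β = 163.5736°
wrap2 = π + 2β = 196.4264°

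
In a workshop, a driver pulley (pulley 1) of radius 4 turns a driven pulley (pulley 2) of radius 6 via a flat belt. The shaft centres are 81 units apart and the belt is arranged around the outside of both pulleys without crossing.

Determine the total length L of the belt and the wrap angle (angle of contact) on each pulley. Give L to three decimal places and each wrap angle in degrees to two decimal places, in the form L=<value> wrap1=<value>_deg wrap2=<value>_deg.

L=193.465 wrap1=177.17_deg wrap2=182.83_deg

open belt: β = asin((r2−r1)/C) = asin(2/81) = 1.4149°
wrap1 = π − 2β = 177.1703°
wrap2 = π + 2β = 182.8297°
tangent length = C·cosβ = 80.9753
L = r1·wrap1 + r2·wrap2 + 2·C·cosβ = 4·3.0922 + 6·3.1910 + 2·80.9753 = 193.4653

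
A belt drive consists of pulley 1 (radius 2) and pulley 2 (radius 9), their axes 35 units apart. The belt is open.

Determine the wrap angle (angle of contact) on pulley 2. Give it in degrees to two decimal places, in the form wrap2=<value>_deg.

open belt: β = asin((r2−r1)/C) = asin(7/35) = 11.5370°
wrap1 = π − 2β = 156.9261°
wrap2 = π + 2β = 203.0739°

wrap2=203.07_deg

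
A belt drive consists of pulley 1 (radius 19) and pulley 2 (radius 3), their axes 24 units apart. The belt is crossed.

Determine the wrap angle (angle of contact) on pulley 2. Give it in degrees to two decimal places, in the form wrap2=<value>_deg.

wrap2=312.89_deg

crossed belt: β = asin((r1+r2)/C) = asin(22/24) = 66.4435°
wrap1 = wrap2 = π + 2β = 312.8871°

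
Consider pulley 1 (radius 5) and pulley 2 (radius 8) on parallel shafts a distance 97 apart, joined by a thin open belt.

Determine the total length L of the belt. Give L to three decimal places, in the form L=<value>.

open belt: β = asin((r2−r1)/C) = asin(3/97) = 1.7723°
wrap1 = π − 2β = 176.4554°
wrap2 = π + 2β = 183.5446°
tangent length = C·cosβ = 96.9536
L = r1·wrap1 + r2·wrap2 + 2·C·cosβ = 5·3.0797 + 8·3.2035 + 2·96.9536 = 234.9335

L=234.933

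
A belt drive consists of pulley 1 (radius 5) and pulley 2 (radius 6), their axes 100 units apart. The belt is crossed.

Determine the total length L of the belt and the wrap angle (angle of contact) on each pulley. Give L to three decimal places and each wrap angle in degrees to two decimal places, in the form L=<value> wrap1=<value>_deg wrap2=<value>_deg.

crossed belt: β = asin((r1+r2)/C) = asin(11/100) = 6.3153°
wrap1 = wrap2 = π + 2β = 192.6306°
tangent length = C·cosβ = 99.3932
L = (r1+r2)·wrap + 2·C·cosβ = 11·3.3620 + 2·99.3932 = 235.7687

L=235.769 wrap1=192.63_deg wrap2=192.63_deg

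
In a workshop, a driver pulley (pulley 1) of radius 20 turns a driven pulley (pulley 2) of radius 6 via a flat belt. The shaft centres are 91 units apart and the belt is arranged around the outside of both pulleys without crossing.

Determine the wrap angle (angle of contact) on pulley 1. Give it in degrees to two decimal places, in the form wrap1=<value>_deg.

wrap1=197.70_deg

open belt: β = asin((r2−r1)/C) = asin(-14/91) = -8.8499°
wrap1 = π − 2β = 197.6998°
wrap2 = π + 2β = 162.3002°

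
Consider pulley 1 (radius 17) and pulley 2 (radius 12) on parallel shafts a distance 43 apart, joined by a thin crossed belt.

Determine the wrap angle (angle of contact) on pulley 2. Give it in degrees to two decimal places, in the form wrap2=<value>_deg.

crossed belt: β = asin((r1+r2)/C) = asin(29/43) = 42.4090°
wrap1 = wrap2 = π + 2β = 264.8180°

wrap2=264.82_deg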